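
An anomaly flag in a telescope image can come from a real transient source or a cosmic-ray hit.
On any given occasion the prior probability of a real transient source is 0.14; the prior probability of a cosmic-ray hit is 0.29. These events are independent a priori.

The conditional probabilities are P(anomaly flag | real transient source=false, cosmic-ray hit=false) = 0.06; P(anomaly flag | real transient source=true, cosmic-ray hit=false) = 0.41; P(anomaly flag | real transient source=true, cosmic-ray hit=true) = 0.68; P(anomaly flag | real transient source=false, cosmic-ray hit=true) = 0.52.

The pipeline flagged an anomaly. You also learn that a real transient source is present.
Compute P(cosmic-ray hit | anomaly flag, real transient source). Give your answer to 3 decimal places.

P(cosmic-ray hit | anomaly flag, real transient source) ≈ 0.404

P(anomaly flag | real transient source) = 0.41*0.71 + 0.68*0.29 = 0.291100 + 0.197200 = 0.488300
Restricting to configurations with cosmic-ray hit present: 0.68*0.29 = 0.197200.
So P(cosmic-ray hit | anomaly flag, real transient source) = 0.197200/0.488300 ≈ 0.404.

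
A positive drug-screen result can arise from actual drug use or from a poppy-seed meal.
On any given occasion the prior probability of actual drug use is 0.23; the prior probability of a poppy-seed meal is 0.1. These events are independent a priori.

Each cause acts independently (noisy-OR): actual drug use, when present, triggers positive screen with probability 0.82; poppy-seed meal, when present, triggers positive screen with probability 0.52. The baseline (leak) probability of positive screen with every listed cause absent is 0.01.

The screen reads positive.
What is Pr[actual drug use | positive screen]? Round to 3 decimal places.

Pr[actual drug use | positive screen] ≈ 0.801

Under noisy-OR, P(positive screen | causes) = 1 − (1−0.01)·∏(1−qᵢ) over the active causes.
Numerator (weight on configurations with actual drug use): 0.170113 + 0.021033 = 0.191146
Denominator P(positive screen): 0.01·0.77·0.9 + 0.5248·0.77·0.1 + 0.8218·0.23·0.9 + 0.914464·0.23·0.1 = 0.238486
P(actual drug use | positive screen) = 0.191146/0.238486 ≈ 0.801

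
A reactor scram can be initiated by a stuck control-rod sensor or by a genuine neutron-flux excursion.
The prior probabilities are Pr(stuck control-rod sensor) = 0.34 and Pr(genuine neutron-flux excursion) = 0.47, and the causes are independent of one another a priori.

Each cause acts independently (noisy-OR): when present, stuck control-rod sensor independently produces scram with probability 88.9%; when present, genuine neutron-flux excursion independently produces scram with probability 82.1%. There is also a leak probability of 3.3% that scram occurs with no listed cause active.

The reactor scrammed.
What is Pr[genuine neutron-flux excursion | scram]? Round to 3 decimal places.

Pr[genuine neutron-flux excursion | scram] ≈ 0.706

Under noisy-OR, P(scram | causes) = 1 − (1−0.033)·∏(1−qᵢ) over the active causes.
For the numerator, keep only genuine neutron-flux excursion=true terms: 0.256507 + 0.156730 = 0.413237
Denominator P(scram): 0.033·0.66·0.53 + 0.826907·0.66·0.47 + 0.892663·0.34·0.53 + 0.980787·0.34·0.47 = 0.585638
Posterior = 0.413237 / 0.585638 ≈ 0.706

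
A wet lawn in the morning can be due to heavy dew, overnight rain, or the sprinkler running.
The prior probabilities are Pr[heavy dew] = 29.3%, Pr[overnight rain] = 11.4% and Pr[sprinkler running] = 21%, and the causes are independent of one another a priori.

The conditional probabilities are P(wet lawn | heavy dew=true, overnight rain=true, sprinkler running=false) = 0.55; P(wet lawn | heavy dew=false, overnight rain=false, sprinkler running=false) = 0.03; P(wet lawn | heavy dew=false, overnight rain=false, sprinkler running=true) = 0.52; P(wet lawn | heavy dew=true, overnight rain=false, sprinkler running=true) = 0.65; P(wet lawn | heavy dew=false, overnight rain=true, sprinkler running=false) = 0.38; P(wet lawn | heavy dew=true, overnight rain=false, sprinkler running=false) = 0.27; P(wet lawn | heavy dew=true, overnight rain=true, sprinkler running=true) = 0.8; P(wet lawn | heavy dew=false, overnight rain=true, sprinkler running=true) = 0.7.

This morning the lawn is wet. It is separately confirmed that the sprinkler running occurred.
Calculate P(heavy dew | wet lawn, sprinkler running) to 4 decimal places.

P(heavy dew | wet lawn, sprinkler running) ≈ 0.3384

Enumerate the 4 (heavy dew, overnight rain) configurations and weight by the priors:
  P(wet lawn | sprinkler running) = 0.52*0.707*0.886 + 0.7*0.707*0.114 + 0.65*0.293*0.886 + 0.8*0.293*0.114
        = 0.325729 + 0.056419 + 0.168739 + 0.026722 = 0.577609
The terms with heavy dew present sum to 0.195461, so
  P(heavy dew | wet lawn, sprinkler running) = 0.195461 / 0.577609 ≈ 0.3384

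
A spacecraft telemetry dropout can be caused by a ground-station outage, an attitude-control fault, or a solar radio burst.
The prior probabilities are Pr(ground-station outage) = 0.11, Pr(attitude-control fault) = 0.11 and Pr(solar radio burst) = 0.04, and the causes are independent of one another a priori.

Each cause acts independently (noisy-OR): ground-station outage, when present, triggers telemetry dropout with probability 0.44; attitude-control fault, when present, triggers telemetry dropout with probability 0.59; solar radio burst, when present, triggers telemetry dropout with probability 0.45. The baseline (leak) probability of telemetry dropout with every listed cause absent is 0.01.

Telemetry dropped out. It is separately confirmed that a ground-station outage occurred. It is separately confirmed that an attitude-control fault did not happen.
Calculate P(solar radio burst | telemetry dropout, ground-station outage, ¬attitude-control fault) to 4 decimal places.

P(solar radio burst | telemetry dropout, ground-station outage, ¬attitude-control fault) ≈ 0.0610

Under noisy-OR, P(telemetry dropout | causes) = 1 − (1−0.01)·∏(1−qᵢ) over the active causes.
Enumerate both values of solar radio burst and weight by the priors:
  P(telemetry dropout | ground-station outage, ¬attitude-control fault) = 0.4456·0.96 + 0.69508·0.04
        = 0.427776 + 0.027803 = 0.455579
Keeping only the solar radio burst-present terms gives 0.027803, so
  P(solar radio burst | telemetry dropout, ground-station outage, ¬attitude-control fault) = 0.027803 / 0.455579 ≈ 0.0610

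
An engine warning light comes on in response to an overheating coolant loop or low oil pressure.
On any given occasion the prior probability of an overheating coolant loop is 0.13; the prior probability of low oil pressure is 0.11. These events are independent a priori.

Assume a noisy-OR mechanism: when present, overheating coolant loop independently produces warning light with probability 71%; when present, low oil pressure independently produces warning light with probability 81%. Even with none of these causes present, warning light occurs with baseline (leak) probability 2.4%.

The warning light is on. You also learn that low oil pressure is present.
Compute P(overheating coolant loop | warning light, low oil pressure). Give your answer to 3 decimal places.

P(overheating coolant loop | warning light, low oil pressure) ≈ 0.148

Under noisy-OR, P(warning light | causes) = 1 − (1−0.024)·∏(1−qᵢ) over the active causes.
P(warning light | low oil pressure) = 0.81456×0.87 + 0.946222×0.13 = 0.708667 + 0.123009 = 0.831676
The overheating coolant loop-present share is 0.946222×0.13 = 0.123009.
Hence the posterior is 0.123009/0.831676 ≈ 0.148.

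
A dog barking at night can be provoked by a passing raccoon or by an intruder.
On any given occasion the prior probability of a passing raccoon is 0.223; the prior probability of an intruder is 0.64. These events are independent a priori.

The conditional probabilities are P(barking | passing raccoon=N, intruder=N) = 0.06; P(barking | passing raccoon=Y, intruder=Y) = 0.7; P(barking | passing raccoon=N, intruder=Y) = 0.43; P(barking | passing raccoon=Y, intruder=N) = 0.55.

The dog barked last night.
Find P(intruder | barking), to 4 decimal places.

For the numerator, keep only intruder=true terms: 0.213830 + 0.099904 = 0.313734
Normalizer over all consistent configurations: 0.06×0.777×0.36 + 0.43×0.777×0.64 + 0.55×0.223×0.36 + 0.7×0.223×0.64 = 0.374671
P(intruder | barking) = 0.313734/0.374671 ≈ 0.8374

P(intruder | barking) ≈ 0.8374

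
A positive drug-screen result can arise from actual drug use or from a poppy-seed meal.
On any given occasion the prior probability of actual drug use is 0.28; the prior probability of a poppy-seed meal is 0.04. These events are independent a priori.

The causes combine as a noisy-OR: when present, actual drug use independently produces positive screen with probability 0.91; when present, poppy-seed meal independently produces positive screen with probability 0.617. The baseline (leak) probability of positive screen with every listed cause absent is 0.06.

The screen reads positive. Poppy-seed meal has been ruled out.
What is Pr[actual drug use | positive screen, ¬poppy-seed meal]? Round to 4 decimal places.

Pr[actual drug use | positive screen, ¬poppy-seed meal] ≈ 0.8558

Under noisy-OR, P(positive screen | causes) = 1 − (1−0.06)·∏(1−qᵢ) over the active causes.
Sum P(positive screen|·) weighted by the priors over both values of actual drug use:
  P(positive screen | ¬poppy-seed meal) = 0.06·0.72 + 0.9154·0.28
        = 0.043200 + 0.256312 = 0.299512
Configurations with actual drug use contribute 0.256312, so
  P(actual drug use | positive screen, ¬poppy-seed meal) = 0.256312 / 0.299512 ≈ 0.8558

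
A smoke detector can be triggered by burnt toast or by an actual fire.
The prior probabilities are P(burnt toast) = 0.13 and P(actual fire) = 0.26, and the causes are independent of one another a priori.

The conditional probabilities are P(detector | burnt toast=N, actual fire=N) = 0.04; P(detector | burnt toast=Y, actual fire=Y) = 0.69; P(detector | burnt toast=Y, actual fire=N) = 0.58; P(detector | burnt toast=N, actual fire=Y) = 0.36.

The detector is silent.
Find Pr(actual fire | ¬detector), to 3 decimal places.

Pr(actual fire | ¬detector) ≈ 0.191

By total probability over the 4 (burnt toast, actual fire) configurations:
  P(¬detector) = 0.96·0.87·0.74 + 0.64·0.87·0.26 + 0.42·0.13·0.74 + 0.31·0.13·0.26
        = 0.618048 + 0.144768 + 0.040404 + 0.010478 = 0.813698
Configurations with actual fire contribute 0.155246, so
  P(actual fire | ¬detector) = 0.155246 / 0.813698 ≈ 0.191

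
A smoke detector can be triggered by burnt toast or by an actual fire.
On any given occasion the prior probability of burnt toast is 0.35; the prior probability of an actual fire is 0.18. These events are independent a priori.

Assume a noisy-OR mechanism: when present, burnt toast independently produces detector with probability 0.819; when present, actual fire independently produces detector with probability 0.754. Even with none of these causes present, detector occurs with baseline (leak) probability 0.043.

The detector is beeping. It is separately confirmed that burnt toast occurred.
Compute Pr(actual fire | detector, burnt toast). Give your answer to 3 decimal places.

Under noisy-OR, P(detector | causes) = 1 − (1−0.043)·∏(1−qᵢ) over the active causes.
Sum P(detector|·) weighted by the priors over both values of actual fire:
  P(detector | burnt toast) = 0.826783·0.82 + 0.957389·0.18
        = 0.677962 + 0.172330 = 0.850292
The terms with actual fire present sum to 0.172330, so
  P(actual fire | detector, burnt toast) = 0.172330 / 0.850292 ≈ 0.203

Pr(actual fire | detector, burnt toast) ≈ 0.203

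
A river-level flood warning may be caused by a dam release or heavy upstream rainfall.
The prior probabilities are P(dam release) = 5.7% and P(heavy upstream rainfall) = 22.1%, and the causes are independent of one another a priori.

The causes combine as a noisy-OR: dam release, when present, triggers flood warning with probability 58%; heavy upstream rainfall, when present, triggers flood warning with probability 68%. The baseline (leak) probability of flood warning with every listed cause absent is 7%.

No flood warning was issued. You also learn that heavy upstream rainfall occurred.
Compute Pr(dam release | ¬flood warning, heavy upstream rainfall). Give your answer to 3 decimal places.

Pr(dam release | ¬flood warning, heavy upstream rainfall) ≈ 0.025

Under noisy-OR, P(flood warning | causes) = 1 − (1−0.07)·∏(1−qᵢ) over the active causes.
By total probability over both values of dam release:
  P(¬flood warning | heavy upstream rainfall) = 0.2976·0.943 + 0.124992·0.057
        = 0.280637 + 0.007125 = 0.287762
Keeping only the dam release-present terms gives 0.007125, so
  P(dam release | ¬flood warning, heavy upstream rainfall) = 0.007125 / 0.287762 ≈ 0.025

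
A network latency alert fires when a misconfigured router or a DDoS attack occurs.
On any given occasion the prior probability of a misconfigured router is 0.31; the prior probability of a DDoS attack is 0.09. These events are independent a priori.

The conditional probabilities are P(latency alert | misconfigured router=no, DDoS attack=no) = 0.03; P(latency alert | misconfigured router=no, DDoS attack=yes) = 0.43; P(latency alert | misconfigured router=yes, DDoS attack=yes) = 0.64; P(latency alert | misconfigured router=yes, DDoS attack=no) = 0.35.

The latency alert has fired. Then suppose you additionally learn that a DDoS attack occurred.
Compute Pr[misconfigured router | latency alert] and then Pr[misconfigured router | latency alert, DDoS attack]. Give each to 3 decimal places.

Pr[misconfigured router | latency alert] ≈ 0.719; Pr[misconfigured router | latency alert, DDoS attack] ≈ 0.401

P(latency alert) = 0.03*0.69*0.91 + 0.43*0.69*0.09 + 0.35*0.31*0.91 + 0.64*0.31*0.09 = 0.018837 + 0.026703 + 0.098735 + 0.017856 = 0.162131
Restricting to configurations with misconfigured router present: 0.098735 + 0.017856 = 0.116591.
P(misconfigured router | latency alert) = 0.116591 / 0.162131 ≈ 0.719

Now condition on the additional information:
Weight on misconfigured router=true, given the evidence: 0.64×0.31 = 0.198400
Denominator P(latency alert | DDoS attack): 0.43×0.69 + 0.64×0.31 = 0.495100
P(misconfigured router | latency alert, DDoS attack) = 0.198400/0.495100 ≈ 0.401
The drop from 0.719 to 0.401 is the explaining-away (discounting) effect.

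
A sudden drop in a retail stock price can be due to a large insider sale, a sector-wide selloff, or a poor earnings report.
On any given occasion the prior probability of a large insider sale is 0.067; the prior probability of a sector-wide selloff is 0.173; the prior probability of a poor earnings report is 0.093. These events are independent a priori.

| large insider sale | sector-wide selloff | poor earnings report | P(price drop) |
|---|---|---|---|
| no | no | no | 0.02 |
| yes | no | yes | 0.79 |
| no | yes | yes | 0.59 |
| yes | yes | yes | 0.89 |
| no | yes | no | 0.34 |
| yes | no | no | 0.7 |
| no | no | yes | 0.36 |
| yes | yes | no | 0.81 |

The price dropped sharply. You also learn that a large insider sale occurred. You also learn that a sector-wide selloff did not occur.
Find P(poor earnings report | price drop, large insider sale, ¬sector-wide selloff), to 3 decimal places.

P(poor earnings report | price drop, large insider sale, ¬sector-wide selloff) ≈ 0.104

P(price drop | large insider sale, ¬sector-wide selloff) = 0.7*0.907 + 0.79*0.093 = 0.634900 + 0.073470 = 0.708370
Restricting to configurations with poor earnings report present: 0.79*0.093 = 0.073470.
Hence the posterior is 0.073470/0.708370 ≈ 0.104.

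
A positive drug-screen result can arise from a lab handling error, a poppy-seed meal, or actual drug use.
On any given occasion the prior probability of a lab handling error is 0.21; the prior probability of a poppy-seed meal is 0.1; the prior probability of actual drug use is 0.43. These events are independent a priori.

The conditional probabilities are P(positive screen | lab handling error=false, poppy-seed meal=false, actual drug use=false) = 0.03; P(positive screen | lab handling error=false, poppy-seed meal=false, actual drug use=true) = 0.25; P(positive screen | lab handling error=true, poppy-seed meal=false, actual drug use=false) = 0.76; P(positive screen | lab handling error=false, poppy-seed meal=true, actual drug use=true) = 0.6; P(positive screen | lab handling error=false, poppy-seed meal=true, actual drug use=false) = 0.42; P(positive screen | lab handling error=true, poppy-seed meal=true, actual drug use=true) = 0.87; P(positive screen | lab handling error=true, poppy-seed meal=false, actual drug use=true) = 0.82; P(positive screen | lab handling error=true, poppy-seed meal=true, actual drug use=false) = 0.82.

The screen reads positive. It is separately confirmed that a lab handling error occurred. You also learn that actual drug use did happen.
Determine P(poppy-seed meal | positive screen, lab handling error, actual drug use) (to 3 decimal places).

P(poppy-seed meal | positive screen, lab handling error, actual drug use) ≈ 0.105

By total probability over both values of poppy-seed meal:
  P(positive screen | lab handling error, actual drug use) = 0.82*0.9 + 0.87*0.1
        = 0.738000 + 0.087000 = 0.825000
The terms with poppy-seed meal present sum to 0.087000, so
  P(poppy-seed meal | positive screen, lab handling error, actual drug use) = 0.087000 / 0.825000 ≈ 0.105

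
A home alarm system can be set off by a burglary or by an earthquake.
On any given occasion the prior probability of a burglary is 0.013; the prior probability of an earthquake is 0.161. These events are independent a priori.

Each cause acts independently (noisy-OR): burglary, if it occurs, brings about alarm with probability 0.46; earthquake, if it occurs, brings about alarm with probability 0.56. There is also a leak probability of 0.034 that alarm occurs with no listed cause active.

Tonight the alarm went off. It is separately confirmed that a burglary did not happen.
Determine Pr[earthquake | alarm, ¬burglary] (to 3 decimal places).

Pr[earthquake | alarm, ¬burglary] ≈ 0.764

Under noisy-OR, P(alarm | causes) = 1 − (1−0.034)·∏(1−qᵢ) over the active causes.
P(alarm | ¬burglary) = 0.034·0.839 + 0.57496·0.161 = 0.028526 + 0.092569 = 0.121095
Restricting to configurations with earthquake present: 0.57496·0.161 = 0.092569.
Hence the posterior is 0.092569/0.121095 ≈ 0.764.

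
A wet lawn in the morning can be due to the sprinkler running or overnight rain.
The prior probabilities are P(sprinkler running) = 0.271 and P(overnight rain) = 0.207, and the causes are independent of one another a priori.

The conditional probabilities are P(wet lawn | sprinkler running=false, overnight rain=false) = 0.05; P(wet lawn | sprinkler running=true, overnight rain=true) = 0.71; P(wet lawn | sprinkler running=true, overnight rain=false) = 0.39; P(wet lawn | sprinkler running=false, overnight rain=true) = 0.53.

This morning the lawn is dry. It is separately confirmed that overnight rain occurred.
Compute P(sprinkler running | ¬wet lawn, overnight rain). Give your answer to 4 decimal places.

P(sprinkler running | ¬wet lawn, overnight rain) ≈ 0.1866

Numerator (weight on configurations with sprinkler running): 0.29*0.271 = 0.078590
Denominator P(¬wet lawn | overnight rain): 0.47*0.729 + 0.29*0.271 = 0.421220
Posterior = 0.078590 / 0.421220 ≈ 0.1866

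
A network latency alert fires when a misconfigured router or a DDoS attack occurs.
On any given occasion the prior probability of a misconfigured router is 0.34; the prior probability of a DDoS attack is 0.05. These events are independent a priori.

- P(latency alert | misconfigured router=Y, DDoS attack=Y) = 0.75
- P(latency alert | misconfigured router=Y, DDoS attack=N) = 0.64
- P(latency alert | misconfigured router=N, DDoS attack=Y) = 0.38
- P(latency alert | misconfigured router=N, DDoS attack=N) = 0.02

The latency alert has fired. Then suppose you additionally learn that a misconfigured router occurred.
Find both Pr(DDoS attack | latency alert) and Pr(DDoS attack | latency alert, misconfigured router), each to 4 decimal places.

Pr(DDoS attack | latency alert) ≈ 0.1034; Pr(DDoS attack | latency alert, misconfigured router) ≈ 0.0581

Weight on DDoS attack=true, given the evidence: 0.012540 + 0.012750 = 0.025290
Normalizer over all consistent configurations: 0.02×0.66×0.95 + 0.38×0.66×0.05 + 0.64×0.34×0.95 + 0.75×0.34×0.05 = 0.244550
P(DDoS attack | latency alert) = 0.025290/0.244550 ≈ 0.1034

With the extra evidence:
P(latency alert | misconfigured router) = 0.64·0.95 + 0.75·0.05 = 0.608000 + 0.037500 = 0.645500
Restricting to configurations with DDoS attack present: 0.75·0.05 = 0.037500.
P(DDoS attack | latency alert, misconfigured router) = 0.037500 / 0.645500 ≈ 0.0581
This is intercausal reasoning (explaining away): once misconfigured router accounts for the latency alert, DDoS attack becomes less likely.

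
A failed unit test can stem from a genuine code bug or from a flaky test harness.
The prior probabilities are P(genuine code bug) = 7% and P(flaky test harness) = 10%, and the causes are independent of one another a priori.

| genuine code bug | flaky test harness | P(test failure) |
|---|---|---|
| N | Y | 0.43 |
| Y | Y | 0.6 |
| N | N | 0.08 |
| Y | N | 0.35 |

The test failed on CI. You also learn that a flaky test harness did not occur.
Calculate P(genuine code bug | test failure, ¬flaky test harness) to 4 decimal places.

P(genuine code bug | test failure, ¬flaky test harness) ≈ 0.2477

Weight on genuine code bug=true, given the evidence: 0.35×0.07 = 0.024500
Normalizer over all consistent configurations: 0.08×0.93 + 0.35×0.07 = 0.098900
Posterior = 0.024500 / 0.098900 ≈ 0.2477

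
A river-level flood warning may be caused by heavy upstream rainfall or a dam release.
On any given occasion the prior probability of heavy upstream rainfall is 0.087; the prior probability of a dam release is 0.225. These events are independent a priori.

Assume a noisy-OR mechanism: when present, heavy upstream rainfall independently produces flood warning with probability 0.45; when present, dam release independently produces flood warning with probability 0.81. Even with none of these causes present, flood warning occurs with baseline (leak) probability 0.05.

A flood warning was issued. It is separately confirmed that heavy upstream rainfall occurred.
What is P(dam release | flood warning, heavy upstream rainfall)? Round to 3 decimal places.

Under noisy-OR, P(flood warning | causes) = 1 − (1−0.05)·∏(1−qᵢ) over the active causes.
P(flood warning | heavy upstream rainfall) = 0.4775×0.775 + 0.900725×0.225 = 0.370063 + 0.202663 = 0.572726
Restricting to configurations with dam release present: 0.900725×0.225 = 0.202663.
So P(dam release | flood warning, heavy upstream rainfall) = 0.202663/0.572726 ≈ 0.354.

P(dam release | flood warning, heavy upstream rainfall) ≈ 0.354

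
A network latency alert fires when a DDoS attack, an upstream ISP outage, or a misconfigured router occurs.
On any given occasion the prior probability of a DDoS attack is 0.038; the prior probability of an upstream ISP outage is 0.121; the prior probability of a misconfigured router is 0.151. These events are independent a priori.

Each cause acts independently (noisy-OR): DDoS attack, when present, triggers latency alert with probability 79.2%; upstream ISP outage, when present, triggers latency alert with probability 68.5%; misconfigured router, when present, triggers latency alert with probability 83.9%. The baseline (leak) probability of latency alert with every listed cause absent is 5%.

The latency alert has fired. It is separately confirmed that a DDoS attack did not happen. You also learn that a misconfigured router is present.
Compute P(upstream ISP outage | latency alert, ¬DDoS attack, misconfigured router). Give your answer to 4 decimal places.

P(upstream ISP outage | latency alert, ¬DDoS attack, misconfigured router) ≈ 0.1340

Under noisy-OR, P(latency alert | causes) = 1 − (1−0.05)·∏(1−qᵢ) over the active causes.
For the numerator, keep only upstream ISP outage=true terms: 0.951821*0.121 = 0.115170
Normalizer over all consistent configurations: 0.84705*0.879 + 0.951821*0.121 = 0.859727
P(upstream ISP outage | latency alert, ¬DDoS attack, misconfigured router) = 0.115170/0.859727 ≈ 0.1340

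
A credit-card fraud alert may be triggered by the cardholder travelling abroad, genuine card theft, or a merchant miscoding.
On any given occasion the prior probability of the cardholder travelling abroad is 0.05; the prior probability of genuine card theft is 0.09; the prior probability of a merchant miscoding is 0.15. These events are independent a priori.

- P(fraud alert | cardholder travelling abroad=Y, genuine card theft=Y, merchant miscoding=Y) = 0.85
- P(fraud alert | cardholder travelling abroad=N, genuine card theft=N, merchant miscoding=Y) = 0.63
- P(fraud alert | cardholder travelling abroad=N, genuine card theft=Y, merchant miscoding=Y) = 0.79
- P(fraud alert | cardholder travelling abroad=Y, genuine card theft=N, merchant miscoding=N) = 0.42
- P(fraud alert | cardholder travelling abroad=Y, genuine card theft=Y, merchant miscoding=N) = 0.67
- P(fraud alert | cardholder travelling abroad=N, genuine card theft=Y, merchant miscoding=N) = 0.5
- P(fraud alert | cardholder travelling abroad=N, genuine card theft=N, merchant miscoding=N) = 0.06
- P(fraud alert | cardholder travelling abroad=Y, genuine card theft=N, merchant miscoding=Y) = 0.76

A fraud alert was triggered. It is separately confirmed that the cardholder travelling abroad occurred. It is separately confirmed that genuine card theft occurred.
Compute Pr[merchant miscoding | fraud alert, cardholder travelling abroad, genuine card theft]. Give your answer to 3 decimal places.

Pr[merchant miscoding | fraud alert, cardholder travelling abroad, genuine card theft] ≈ 0.183

P(fraud alert | cardholder travelling abroad, genuine card theft) = 0.67·0.85 + 0.85·0.15 = 0.569500 + 0.127500 = 0.697000
Restricting to configurations with merchant miscoding present: 0.85·0.15 = 0.127500.
Hence the posterior is 0.127500/0.697000 ≈ 0.183.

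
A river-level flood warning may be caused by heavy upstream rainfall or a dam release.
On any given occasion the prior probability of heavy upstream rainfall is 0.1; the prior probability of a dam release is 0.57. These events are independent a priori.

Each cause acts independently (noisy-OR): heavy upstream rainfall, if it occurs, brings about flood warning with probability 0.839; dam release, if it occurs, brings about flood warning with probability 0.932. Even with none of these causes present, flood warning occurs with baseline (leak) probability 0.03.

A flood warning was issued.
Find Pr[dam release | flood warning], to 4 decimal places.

Under noisy-OR, P(flood warning | causes) = 1 − (1−0.03)·∏(1−qᵢ) over the active causes.
Weight on dam release=true, given the evidence: 0.479163 + 0.056395 = 0.535558
Denominator P(flood warning): 0.03*0.9*0.43 + 0.93404*0.9*0.57 + 0.84383*0.1*0.43 + 0.98938*0.1*0.57 = 0.583453
P(dam release | flood warning) = 0.535558/0.583453 ≈ 0.9179

Pr[dam release | flood warning] ≈ 0.9179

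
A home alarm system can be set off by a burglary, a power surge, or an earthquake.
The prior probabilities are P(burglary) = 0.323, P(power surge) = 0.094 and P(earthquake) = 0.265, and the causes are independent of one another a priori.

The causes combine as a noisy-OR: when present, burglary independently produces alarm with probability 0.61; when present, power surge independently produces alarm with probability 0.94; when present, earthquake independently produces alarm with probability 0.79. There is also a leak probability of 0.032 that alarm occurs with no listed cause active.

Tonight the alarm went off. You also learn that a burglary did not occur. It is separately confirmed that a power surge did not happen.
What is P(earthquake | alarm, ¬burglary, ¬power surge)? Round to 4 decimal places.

P(earthquake | alarm, ¬burglary, ¬power surge) ≈ 0.8998

Under noisy-OR, P(alarm | causes) = 1 − (1−0.032)·∏(1−qᵢ) over the active causes.
P(alarm | ¬burglary, ¬power surge) = 0.032*0.735 + 0.79672*0.265 = 0.023520 + 0.211131 = 0.234651
Restricting to configurations with earthquake present: 0.79672*0.265 = 0.211131.
So P(earthquake | alarm, ¬burglary, ¬power surge) = 0.211131/0.234651 ≈ 0.8998.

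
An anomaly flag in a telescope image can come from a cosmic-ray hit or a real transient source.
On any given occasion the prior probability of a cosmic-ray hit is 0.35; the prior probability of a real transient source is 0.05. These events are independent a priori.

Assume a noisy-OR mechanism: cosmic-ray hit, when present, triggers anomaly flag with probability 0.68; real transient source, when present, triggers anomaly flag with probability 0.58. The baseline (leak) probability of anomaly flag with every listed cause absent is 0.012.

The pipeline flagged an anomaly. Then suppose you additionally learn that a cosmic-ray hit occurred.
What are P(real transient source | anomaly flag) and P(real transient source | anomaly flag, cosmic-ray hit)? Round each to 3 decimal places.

P(real transient source | anomaly flag) ≈ 0.127; P(real transient source | anomaly flag, cosmic-ray hit) ≈ 0.063

Under noisy-OR, P(anomaly flag | causes) = 1 − (1−0.012)·∏(1−qᵢ) over the active causes.
Sum P(anomaly flag|·) weighted by the priors over the 4 (cosmic-ray hit, real transient source) configurations:
  P(anomaly flag) = 0.012×0.65×0.95 + 0.58504×0.65×0.05 + 0.68384×0.35×0.95 + 0.867213×0.35×0.05
        = 0.007410 + 0.019014 + 0.227377 + 0.015176 = 0.268977
Configurations with real transient source contribute 0.034190, so
  P(real transient source | anomaly flag) = 0.034190 / 0.268977 ≈ 0.127

Now condition on the additional information:
Sum P(anomaly flag|·) weighted by the priors over both values of real transient source:
  P(anomaly flag | cosmic-ray hit) = 0.68384·0.95 + 0.867213·0.05
        = 0.649648 + 0.043361 = 0.693009
The terms with real transient source present sum to 0.043361, so
  P(real transient source | anomaly flag, cosmic-ray hit) = 0.043361 / 0.693009 ≈ 0.063
— cosmic-ray hit explains away the evidence for real transient source.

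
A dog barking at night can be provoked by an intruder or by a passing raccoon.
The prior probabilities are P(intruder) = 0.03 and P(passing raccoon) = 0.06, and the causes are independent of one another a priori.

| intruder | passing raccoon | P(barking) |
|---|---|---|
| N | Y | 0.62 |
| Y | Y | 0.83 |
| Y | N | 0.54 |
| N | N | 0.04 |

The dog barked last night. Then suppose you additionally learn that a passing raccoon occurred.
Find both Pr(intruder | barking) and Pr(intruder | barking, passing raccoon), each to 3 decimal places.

Pr(intruder | barking) ≈ 0.187; Pr(intruder | barking, passing raccoon) ≈ 0.040

Enumerate the 4 (intruder, passing raccoon) configurations and weight by the priors:
  P(barking) = 0.04×0.97×0.94 + 0.62×0.97×0.06 + 0.54×0.03×0.94 + 0.83×0.03×0.06
        = 0.036472 + 0.036084 + 0.015228 + 0.001494 = 0.089278
Configurations with intruder contribute 0.016722, so
  P(intruder | barking) = 0.016722 / 0.089278 ≈ 0.187

Now condition on the additional information:
Weight on intruder=true, given the evidence: 0.83×0.03 = 0.024900
Denominator P(barking | passing raccoon): 0.62×0.97 + 0.83×0.03 = 0.626300
P(intruder | barking, passing raccoon) = 0.024900/0.626300 ≈ 0.040
The drop from 0.187 to 0.040 is the explaining-away (discounting) effect.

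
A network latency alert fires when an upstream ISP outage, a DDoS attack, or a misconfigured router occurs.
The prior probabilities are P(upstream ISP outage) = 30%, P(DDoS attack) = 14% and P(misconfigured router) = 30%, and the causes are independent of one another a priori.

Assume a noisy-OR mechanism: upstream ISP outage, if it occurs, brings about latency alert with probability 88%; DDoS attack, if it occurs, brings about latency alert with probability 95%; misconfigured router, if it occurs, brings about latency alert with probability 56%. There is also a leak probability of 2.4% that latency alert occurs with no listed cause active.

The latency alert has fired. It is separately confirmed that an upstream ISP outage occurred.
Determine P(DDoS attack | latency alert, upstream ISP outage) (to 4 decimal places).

Under noisy-OR, P(latency alert | causes) = 1 − (1−0.024)·∏(1−qᵢ) over the active causes.
For the numerator, keep only DDoS attack=true terms: 0.097426 + 0.041892 = 0.139318
Denominator P(latency alert | upstream ISP outage): 0.88288·0.86·0.7 + 0.948467·0.86·0.3 + 0.994144·0.14·0.7 + 0.997423·0.14·0.3 = 0.915516
P(DDoS attack | latency alert, upstream ISP outage) = 0.139318/0.915516 ≈ 0.1522

P(DDoS attack | latency alert, upstream ISP outage) ≈ 0.1522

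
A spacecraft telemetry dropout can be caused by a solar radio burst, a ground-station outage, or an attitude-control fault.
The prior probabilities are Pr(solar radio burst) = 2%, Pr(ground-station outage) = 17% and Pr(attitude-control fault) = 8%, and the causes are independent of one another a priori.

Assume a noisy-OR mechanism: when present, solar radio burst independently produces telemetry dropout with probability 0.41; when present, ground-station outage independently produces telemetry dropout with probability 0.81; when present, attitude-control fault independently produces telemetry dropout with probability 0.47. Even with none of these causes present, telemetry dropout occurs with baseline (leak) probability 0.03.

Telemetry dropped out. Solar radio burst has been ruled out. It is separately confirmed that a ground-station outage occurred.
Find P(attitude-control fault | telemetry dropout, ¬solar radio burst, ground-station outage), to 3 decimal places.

Under noisy-OR, P(telemetry dropout | causes) = 1 − (1−0.03)·∏(1−qᵢ) over the active causes.
By total probability over both values of attitude-control fault:
  P(telemetry dropout | ¬solar radio burst, ground-station outage) = 0.8157*0.92 + 0.902321*0.08
        = 0.750444 + 0.072186 = 0.822630
The terms with attitude-control fault present sum to 0.072186, so
  P(attitude-control fault | telemetry dropout, ¬solar radio burst, ground-station outage) = 0.072186 / 0.822630 ≈ 0.088

P(attitude-control fault | telemetry dropout, ¬solar radio burst, ground-station outage) ≈ 0.088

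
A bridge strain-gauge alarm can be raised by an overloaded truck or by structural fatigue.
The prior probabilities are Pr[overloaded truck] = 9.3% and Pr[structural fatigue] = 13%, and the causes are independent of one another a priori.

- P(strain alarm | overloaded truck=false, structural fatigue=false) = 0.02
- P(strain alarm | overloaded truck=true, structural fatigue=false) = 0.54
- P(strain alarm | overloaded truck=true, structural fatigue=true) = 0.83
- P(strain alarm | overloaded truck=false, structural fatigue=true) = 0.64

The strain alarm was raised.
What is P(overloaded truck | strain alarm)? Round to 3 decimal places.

P(overloaded truck | strain alarm) ≈ 0.371

P(strain alarm) = 0.02*0.907*0.87 + 0.64*0.907*0.13 + 0.54*0.093*0.87 + 0.83*0.093*0.13 = 0.015782 + 0.075462 + 0.043691 + 0.010035 = 0.144970
The overloaded truck-present share is 0.043691 + 0.010035 = 0.053726.
So P(overloaded truck | strain alarm) = 0.053726/0.144970 ≈ 0.371.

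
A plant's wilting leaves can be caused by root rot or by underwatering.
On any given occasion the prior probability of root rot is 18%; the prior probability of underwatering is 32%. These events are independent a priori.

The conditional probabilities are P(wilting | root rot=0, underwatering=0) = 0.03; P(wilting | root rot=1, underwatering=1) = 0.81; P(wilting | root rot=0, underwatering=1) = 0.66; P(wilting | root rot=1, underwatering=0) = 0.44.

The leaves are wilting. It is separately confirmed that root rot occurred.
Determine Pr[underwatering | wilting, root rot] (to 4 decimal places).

Pr[underwatering | wilting, root rot] ≈ 0.4642

Weight on underwatering=true, given the evidence: 0.81*0.32 = 0.259200
The normalizing constant is 0.44*0.68 + 0.81*0.32 = 0.558400
Posterior = 0.259200 / 0.558400 ≈ 0.4642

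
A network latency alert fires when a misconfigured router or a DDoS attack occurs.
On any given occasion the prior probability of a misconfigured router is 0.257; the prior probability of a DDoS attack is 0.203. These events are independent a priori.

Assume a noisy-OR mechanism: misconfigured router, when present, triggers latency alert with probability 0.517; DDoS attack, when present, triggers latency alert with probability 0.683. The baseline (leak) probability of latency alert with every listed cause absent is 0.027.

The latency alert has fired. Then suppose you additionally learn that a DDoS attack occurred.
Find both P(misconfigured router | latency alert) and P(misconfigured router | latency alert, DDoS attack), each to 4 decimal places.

Under noisy-OR, P(latency alert | causes) = 1 − (1−0.027)·∏(1−qᵢ) over the active causes.
P(latency alert) = 0.027*0.743*0.797 + 0.691559*0.743*0.203 + 0.530041*0.257*0.797 + 0.851023*0.257*0.203 = 0.015989 + 0.104307 + 0.108568 + 0.044399 = 0.273263
Of this, 0.152967 comes from 0.108568 + 0.044399 (the misconfigured router=true cases).
Hence the posterior is 0.152967/0.273263 ≈ 0.5598.

Now condition on the additional information:
P(latency alert | DDoS attack) = 0.691559*0.743 + 0.851023*0.257 = 0.513828 + 0.218713 = 0.732541
Of this, 0.218713 comes from 0.851023*0.257 (the misconfigured router=true cases).
Hence the posterior is 0.218713/0.732541 ≈ 0.2986.
The drop from 0.5598 to 0.2986 is the explaining-away (discounting) effect.

P(misconfigured router | latency alert) ≈ 0.5598; P(misconfigured router | latency alert, DDoS attack) ≈ 0.2986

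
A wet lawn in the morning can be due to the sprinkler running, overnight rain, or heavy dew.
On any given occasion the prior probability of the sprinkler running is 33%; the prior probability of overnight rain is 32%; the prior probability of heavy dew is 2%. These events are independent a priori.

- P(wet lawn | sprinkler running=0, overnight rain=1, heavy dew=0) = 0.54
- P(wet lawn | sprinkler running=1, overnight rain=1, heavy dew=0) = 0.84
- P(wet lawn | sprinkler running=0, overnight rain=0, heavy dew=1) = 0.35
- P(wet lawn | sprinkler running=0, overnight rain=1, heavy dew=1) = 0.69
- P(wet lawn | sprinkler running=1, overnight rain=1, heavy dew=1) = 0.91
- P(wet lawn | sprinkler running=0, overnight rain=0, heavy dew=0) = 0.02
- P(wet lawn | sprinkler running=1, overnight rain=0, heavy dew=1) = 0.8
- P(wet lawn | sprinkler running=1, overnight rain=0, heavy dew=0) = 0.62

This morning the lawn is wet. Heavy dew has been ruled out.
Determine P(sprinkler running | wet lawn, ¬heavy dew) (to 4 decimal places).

P(sprinkler running | wet lawn, ¬heavy dew) ≈ 0.6459

P(wet lawn | ¬heavy dew) = 0.02*0.67*0.68 + 0.54*0.67*0.32 + 0.62*0.33*0.68 + 0.84*0.33*0.32 = 0.009112 + 0.115776 + 0.139128 + 0.088704 = 0.352720
The sprinkler running-present share is 0.139128 + 0.088704 = 0.227832.
P(sprinkler running | wet lawn, ¬heavy dew) = 0.227832 / 0.352720 ≈ 0.6459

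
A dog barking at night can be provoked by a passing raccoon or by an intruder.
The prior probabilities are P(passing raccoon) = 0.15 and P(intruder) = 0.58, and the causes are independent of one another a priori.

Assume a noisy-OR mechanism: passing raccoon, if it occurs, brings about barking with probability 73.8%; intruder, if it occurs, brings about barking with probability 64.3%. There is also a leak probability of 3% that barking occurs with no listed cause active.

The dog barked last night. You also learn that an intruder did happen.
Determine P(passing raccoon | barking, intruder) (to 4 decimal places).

P(passing raccoon | barking, intruder) ≈ 0.1971

Under noisy-OR, P(barking | causes) = 1 − (1−0.03)·∏(1−qᵢ) over the active causes.
Sum P(barking|·) weighted by the priors over both values of passing raccoon:
  P(barking | intruder) = 0.65371*0.85 + 0.909272*0.15
        = 0.555654 + 0.136391 = 0.692045
The terms with passing raccoon present sum to 0.136391, so
  P(passing raccoon | barking, intruder) = 0.136391 / 0.692045 ≈ 0.1971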